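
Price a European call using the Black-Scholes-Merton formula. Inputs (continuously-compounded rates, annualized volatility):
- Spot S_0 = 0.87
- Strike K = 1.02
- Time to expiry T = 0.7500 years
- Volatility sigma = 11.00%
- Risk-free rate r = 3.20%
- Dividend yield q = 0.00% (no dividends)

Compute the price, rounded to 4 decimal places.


d1 = (ln(S/K) + (r - q + 0.5*sigma^2) * T) / (sigma * sqrt(T)) = -1.37018020
d2 = d1 - sigma * sqrt(T) = -1.46544299
exp(-rT) = 0.97628571; exp(-qT) = 1.00000000
C = S_0 * exp(-qT) * N(d1) - K * exp(-rT) * N(d2)
N(d1) = 0.08531533; N(d2) = 0.07140005
C = 0.8700 * 1.00000000 * 0.08531533 - 1.0200 * 0.97628571 * 0.07140005 = 0.0031

Answer: Price = 0.0031


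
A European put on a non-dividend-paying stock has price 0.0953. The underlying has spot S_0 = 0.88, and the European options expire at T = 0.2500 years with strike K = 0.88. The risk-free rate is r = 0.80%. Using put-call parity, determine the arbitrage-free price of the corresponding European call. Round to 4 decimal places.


Answer: Call price = 0.0971

Derivation:
Put-call parity: C - P = S_0 * exp(-qT) - K * exp(-rT).
S_0 * exp(-qT) = 0.8800 * 1.00000000 = 0.88000000
K * exp(-rT) = 0.8800 * 0.99800200 = 0.87824176
C = P + S*exp(-qT) - K*exp(-rT)
C = 0.0953 + 0.88000000 - 0.87824176 = 0.0971


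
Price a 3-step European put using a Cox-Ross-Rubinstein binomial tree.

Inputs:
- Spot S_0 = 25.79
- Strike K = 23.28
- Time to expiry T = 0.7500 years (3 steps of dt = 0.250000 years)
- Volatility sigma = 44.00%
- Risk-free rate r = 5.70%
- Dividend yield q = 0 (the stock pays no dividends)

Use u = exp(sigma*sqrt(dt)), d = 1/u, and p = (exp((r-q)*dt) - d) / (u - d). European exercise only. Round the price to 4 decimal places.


Answer: Price = V(0,0) = 2.3272

Derivation:
dt = T/N = 0.250000
u = exp(sigma*sqrt(dt)) = 1.246077; d = 1/u = 0.802519
p = (exp((r-q)*dt) - d) / (u - d) = 0.477577
Discount per step: exp(-r*dt) = 0.985851
Stock lattice S(k, i) with i counting down-moves:
  k=0: S(0,0) = 25.7900
  k=1: S(1,0) = 32.1363; S(1,1) = 20.6970
  k=2: S(2,0) = 40.0443; S(2,1) = 25.7900; S(2,2) = 16.6097
  k=3: S(3,0) = 49.8983; S(3,1) = 32.1363; S(3,2) = 20.6970; S(3,3) = 13.3296
Terminal payoffs V(N, i) = max(K - S_T, 0):
  V(3,0) = 0.000000; V(3,1) = 0.000000; V(3,2) = 2.583040; V(3,3) = 9.950404
Backward induction: V(k, i) = exp(-r*dt) * [p * V(k+1, i) + (1-p) * V(k+1, i+1)].
  V(2,0) = exp(-r*dt) * [p*0.000000 + (1-p)*0.000000] = 0.000000
  V(2,1) = exp(-r*dt) * [p*0.000000 + (1-p)*2.583040] = 1.330346
  V(2,2) = exp(-r*dt) * [p*2.583040 + (1-p)*9.950404] = 6.340913
  V(1,0) = exp(-r*dt) * [p*0.000000 + (1-p)*1.330346] = 0.685169
  V(1,1) = exp(-r*dt) * [p*1.330346 + (1-p)*6.340913] = 3.892120
  V(0,0) = exp(-r*dt) * [p*0.685169 + (1-p)*3.892120] = 2.327154


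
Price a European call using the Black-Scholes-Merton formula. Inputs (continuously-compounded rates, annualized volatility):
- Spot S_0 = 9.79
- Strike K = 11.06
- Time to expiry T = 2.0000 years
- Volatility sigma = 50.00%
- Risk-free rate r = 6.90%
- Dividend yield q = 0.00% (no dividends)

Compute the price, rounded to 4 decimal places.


d1 = (ln(S/K) + (r - q + 0.5*sigma^2) * T) / (sigma * sqrt(T)) = 0.37621823
d2 = d1 - sigma * sqrt(T) = -0.33088855
exp(-rT) = 0.87109869; exp(-qT) = 1.00000000
C = S_0 * exp(-qT) * N(d1) - K * exp(-rT) * N(d2)
N(d1) = 0.64662267; N(d2) = 0.37036433
C = 9.7900 * 1.00000000 * 0.64662267 - 11.0600 * 0.87109869 * 0.37036433 = 2.7622

Answer: Price = 2.7622


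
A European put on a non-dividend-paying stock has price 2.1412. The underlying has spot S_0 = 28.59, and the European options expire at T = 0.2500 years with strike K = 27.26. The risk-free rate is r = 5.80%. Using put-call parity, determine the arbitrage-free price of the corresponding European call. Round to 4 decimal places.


Put-call parity: C - P = S_0 * exp(-qT) - K * exp(-rT).
S_0 * exp(-qT) = 28.5900 * 1.00000000 = 28.59000000
K * exp(-rT) = 27.2600 * 0.98560462 = 26.86758191
C = P + S*exp(-qT) - K*exp(-rT)
C = 2.1412 + 28.59000000 - 26.86758191 = 3.8636

Answer: Call price = 3.8636


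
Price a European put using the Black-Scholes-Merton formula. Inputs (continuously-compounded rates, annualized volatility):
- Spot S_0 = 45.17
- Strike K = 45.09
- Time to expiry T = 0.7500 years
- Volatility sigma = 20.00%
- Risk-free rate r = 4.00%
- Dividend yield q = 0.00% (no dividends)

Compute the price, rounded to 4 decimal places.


Answer: Price = 2.4136

Derivation:
d1 = (ln(S/K) + (r - q + 0.5*sigma^2) * T) / (sigma * sqrt(T)) = 0.27004206
d2 = d1 - sigma * sqrt(T) = 0.09683698
exp(-rT) = 0.97044553; exp(-qT) = 1.00000000
P = K * exp(-rT) * N(-d2) - S_0 * exp(-qT) * N(-d1)
N(-d1) = 0.39356395; N(-d2) = 0.46142793
P = 45.0900 * 0.97044553 * 0.46142793 - 45.1700 * 1.00000000 * 0.39356395 = 2.4136


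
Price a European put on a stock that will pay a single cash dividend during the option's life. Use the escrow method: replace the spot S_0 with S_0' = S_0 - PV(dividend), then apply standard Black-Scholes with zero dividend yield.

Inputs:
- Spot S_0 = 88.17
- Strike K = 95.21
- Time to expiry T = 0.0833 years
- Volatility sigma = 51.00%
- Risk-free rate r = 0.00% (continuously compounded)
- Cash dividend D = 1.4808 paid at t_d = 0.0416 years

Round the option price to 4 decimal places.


Answer: Price = 10.6408

Derivation:
PV(D) = D * exp(-r * t_d) = 1.4808 * 1.00000000 = 1.48080000
S_0' = S_0 - PV(D) = 88.1700 - 1.48080000 = 86.68920000
d1 = (ln(S_0'/K) + (r + sigma^2/2)*T) / (sigma*sqrt(T)) = -0.56335186
d2 = d1 - sigma*sqrt(T) = -0.71054673
exp(-rT) = 1.00000000
N(-d1) = 0.71340235; N(-d2) = 0.76131742
P = K * exp(-rT) * N(-d2) - S_0' * N(-d1) = 95.2100 * 1.00000000 * 0.76131742 - 86.68920000 * 0.71340235 = 10.6408


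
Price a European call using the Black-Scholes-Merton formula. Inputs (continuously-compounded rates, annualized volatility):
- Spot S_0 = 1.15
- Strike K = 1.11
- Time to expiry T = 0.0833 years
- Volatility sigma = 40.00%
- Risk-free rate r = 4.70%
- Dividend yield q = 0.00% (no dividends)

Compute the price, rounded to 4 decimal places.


Answer: Price = 0.0771

Derivation:
d1 = (ln(S/K) + (r - q + 0.5*sigma^2) * T) / (sigma * sqrt(T)) = 0.39828704
d2 = d1 - sigma * sqrt(T) = 0.28284008
exp(-rT) = 0.99609255; exp(-qT) = 1.00000000
C = S_0 * exp(-qT) * N(d1) - K * exp(-rT) * N(d2)
N(d1) = 0.65479069; N(d2) = 0.61135029
C = 1.1500 * 1.00000000 * 0.65479069 - 1.1100 * 0.99609255 * 0.61135029 = 0.0771


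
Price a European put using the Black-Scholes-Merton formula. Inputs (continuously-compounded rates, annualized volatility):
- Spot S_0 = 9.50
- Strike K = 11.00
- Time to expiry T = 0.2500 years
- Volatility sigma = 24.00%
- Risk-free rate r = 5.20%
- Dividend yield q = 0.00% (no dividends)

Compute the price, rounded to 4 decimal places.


d1 = (ln(S/K) + (r - q + 0.5*sigma^2) * T) / (sigma * sqrt(T)) = -1.05336228
d2 = d1 - sigma * sqrt(T) = -1.17336228
exp(-rT) = 0.98708414; exp(-qT) = 1.00000000
P = K * exp(-rT) * N(-d2) - S_0 * exp(-qT) * N(-d1)
N(-d1) = 0.85391251; N(-d2) = 0.87967472
P = 11.0000 * 0.98708414 * 0.87967472 - 9.5000 * 1.00000000 * 0.85391251 = 1.4393

Answer: Price = 1.4393


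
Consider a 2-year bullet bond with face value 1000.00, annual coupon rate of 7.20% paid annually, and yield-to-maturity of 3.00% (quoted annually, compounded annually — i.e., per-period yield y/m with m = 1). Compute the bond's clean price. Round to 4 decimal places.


Answer: Price = 1080.3657

Derivation:
Coupon per period c = face * coupon_rate / m = 72.000000
Periods per year m = 1; per-period yield y/m = 0.030000
Number of cashflows N = 2
Cashflows (t years, CF_t, discount factor 1/(1+y/m)^(m*t), PV):
  t = 1.0000: CF_t = 72.000000, DF = 0.970874, PV = 69.902913
  t = 2.0000: CF_t = 1072.000000, DF = 0.942596, PV = 1010.462815
Price P = sum_t PV_t = 1080.365727


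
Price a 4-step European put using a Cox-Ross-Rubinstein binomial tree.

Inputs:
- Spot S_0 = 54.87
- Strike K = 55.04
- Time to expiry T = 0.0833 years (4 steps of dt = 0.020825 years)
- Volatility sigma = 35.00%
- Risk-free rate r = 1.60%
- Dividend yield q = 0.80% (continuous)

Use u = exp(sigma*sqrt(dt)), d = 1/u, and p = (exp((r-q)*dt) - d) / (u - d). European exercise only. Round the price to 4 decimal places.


Answer: Price = V(0,0) = 2.1768

Derivation:
dt = T/N = 0.020825
u = exp(sigma*sqrt(dt)) = 1.051805; d = 1/u = 0.950746
p = (exp((r-q)*dt) - d) / (u - d) = 0.489024
Discount per step: exp(-r*dt) = 0.999667
Stock lattice S(k, i) with i counting down-moves:
  k=0: S(0,0) = 54.8700
  k=1: S(1,0) = 57.7126; S(1,1) = 52.1674
  k=2: S(2,0) = 60.7024; S(2,1) = 54.8700; S(2,2) = 49.5980
  k=3: S(3,0) = 63.8471; S(3,1) = 57.7126; S(3,2) = 52.1674; S(3,3) = 47.1551
  k=4: S(4,0) = 67.1547; S(4,1) = 60.7024; S(4,2) = 54.8700; S(4,3) = 49.5980; S(4,4) = 44.8326
Terminal payoffs V(N, i) = max(K - S_T, 0):
  V(4,0) = 0.000000; V(4,1) = 0.000000; V(4,2) = 0.170000; V(4,3) = 5.441992; V(4,4) = 10.207444
Backward induction: V(k, i) = exp(-r*dt) * [p * V(k+1, i) + (1-p) * V(k+1, i+1)].
  V(3,0) = exp(-r*dt) * [p*0.000000 + (1-p)*0.000000] = 0.000000
  V(3,1) = exp(-r*dt) * [p*0.000000 + (1-p)*0.170000] = 0.086837
  V(3,2) = exp(-r*dt) * [p*0.170000 + (1-p)*5.441992] = 2.862906
  V(3,3) = exp(-r*dt) * [p*5.441992 + (1-p)*10.207444] = 7.874398
  V(2,0) = exp(-r*dt) * [p*0.000000 + (1-p)*0.086837] = 0.044357
  V(2,1) = exp(-r*dt) * [p*0.086837 + (1-p)*2.862906] = 1.504839
  V(2,2) = exp(-r*dt) * [p*2.862906 + (1-p)*7.874398] = 5.421849
  V(1,0) = exp(-r*dt) * [p*0.044357 + (1-p)*1.504839] = 0.790364
  V(1,1) = exp(-r*dt) * [p*1.504839 + (1-p)*5.421849] = 3.505168
  V(0,0) = exp(-r*dt) * [p*0.790364 + (1-p)*3.505168] = 2.176837


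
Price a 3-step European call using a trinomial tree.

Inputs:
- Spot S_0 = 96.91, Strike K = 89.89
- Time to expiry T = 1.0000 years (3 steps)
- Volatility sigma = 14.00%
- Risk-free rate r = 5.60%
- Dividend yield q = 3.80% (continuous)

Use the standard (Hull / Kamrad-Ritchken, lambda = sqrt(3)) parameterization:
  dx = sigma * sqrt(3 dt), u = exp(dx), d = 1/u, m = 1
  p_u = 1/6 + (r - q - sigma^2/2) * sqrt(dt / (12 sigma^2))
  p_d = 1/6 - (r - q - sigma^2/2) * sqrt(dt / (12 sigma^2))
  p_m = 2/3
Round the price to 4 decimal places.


Answer: Price = V(0,0) = 10.3570

Derivation:
dt = T/N = 0.333333; dx = sigma*sqrt(3*dt) = 0.140000
u = exp(dx) = 1.150274; d = 1/u = 0.869358
p_u = 0.176429, p_m = 0.666667, p_d = 0.156905
Discount per step: exp(-r*dt) = 0.981506
Stock lattice S(k, j) with j the centered position index:
  k=0: S(0,+0) = 96.9100
  k=1: S(1,-1) = 84.2495; S(1,+0) = 96.9100; S(1,+1) = 111.4730
  k=2: S(2,-2) = 73.2430; S(2,-1) = 84.2495; S(2,+0) = 96.9100; S(2,+1) = 111.4730; S(2,+2) = 128.2245
  k=3: S(3,-3) = 63.6744; S(3,-2) = 73.2430; S(3,-1) = 84.2495; S(3,+0) = 96.9100; S(3,+1) = 111.4730; S(3,+2) = 128.2245; S(3,+3) = 147.4933
Terminal payoffs V(N, j) = max(S_T - K, 0):
  V(3,-3) = 0.000000; V(3,-2) = 0.000000; V(3,-1) = 0.000000; V(3,+0) = 7.020000; V(3,+1) = 21.583034; V(3,+2) = 38.334510; V(3,+3) = 57.603294
Backward induction: V(k, j) = exp(-r*dt) * [p_u * V(k+1, j+1) + p_m * V(k+1, j) + p_d * V(k+1, j-1)]
  V(2,-2) = exp(-r*dt) * [p_u*0.000000 + p_m*0.000000 + p_d*0.000000] = 0.000000
  V(2,-1) = exp(-r*dt) * [p_u*7.020000 + p_m*0.000000 + p_d*0.000000] = 1.215624
  V(2,+0) = exp(-r*dt) * [p_u*21.583034 + p_m*7.020000 + p_d*0.000000] = 8.330893
  V(2,+1) = exp(-r*dt) * [p_u*38.334510 + p_m*21.583034 + p_d*7.020000] = 21.841919
  V(2,+2) = exp(-r*dt) * [p_u*57.603294 + p_m*38.334510 + p_d*21.583034] = 38.382486
  V(1,-1) = exp(-r*dt) * [p_u*8.330893 + p_m*1.215624 + p_d*0.000000] = 2.238054
  V(1,+0) = exp(-r*dt) * [p_u*21.841919 + p_m*8.330893 + p_d*1.215624] = 9.420700
  V(1,+1) = exp(-r*dt) * [p_u*38.382486 + p_m*21.841919 + p_d*8.330893] = 22.221506
  V(0,+0) = exp(-r*dt) * [p_u*22.221506 + p_m*9.420700 + p_d*2.238054] = 10.356990


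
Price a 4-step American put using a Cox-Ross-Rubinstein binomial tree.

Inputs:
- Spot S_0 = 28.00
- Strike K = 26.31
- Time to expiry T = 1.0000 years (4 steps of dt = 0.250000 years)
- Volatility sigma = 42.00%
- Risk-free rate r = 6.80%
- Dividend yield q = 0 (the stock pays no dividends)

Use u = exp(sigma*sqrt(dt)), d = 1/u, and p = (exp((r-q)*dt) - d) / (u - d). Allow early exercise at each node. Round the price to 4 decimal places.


Answer: Price = V(0,0) = 2.9708

Derivation:
dt = T/N = 0.250000
u = exp(sigma*sqrt(dt)) = 1.233678; d = 1/u = 0.810584
p = (exp((r-q)*dt) - d) / (u - d) = 0.488216
Discount per step: exp(-r*dt) = 0.983144
Stock lattice S(k, i) with i counting down-moves:
  k=0: S(0,0) = 28.0000
  k=1: S(1,0) = 34.5430; S(1,1) = 22.6964
  k=2: S(2,0) = 42.6149; S(2,1) = 28.0000; S(2,2) = 18.3973
  k=3: S(3,0) = 52.5731; S(3,1) = 34.5430; S(3,2) = 22.6964; S(3,3) = 14.9126
  k=4: S(4,0) = 64.8583; S(4,1) = 42.6149; S(4,2) = 28.0000; S(4,3) = 18.3973; S(4,4) = 12.0879
Terminal payoffs V(N, i) = max(K - S_T, 0):
  V(4,0) = 0.000000; V(4,1) = 0.000000; V(4,2) = 0.000000; V(4,3) = 7.912689; V(4,4) = 14.222105
Backward induction: V(k, i) = exp(-r*dt) * [p * V(k+1, i) + (1-p) * V(k+1, i+1)]; then take max(V_cont, immediate exercise) for American.
  V(3,0) = exp(-r*dt) * [p*0.000000 + (1-p)*0.000000] = 0.000000; exercise = 0.000000; V(3,0) = max -> 0.000000
  V(3,1) = exp(-r*dt) * [p*0.000000 + (1-p)*0.000000] = 0.000000; exercise = 0.000000; V(3,1) = max -> 0.000000
  V(3,2) = exp(-r*dt) * [p*0.000000 + (1-p)*7.912689] = 3.981328; exercise = 3.613641; V(3,2) = max -> 3.981328
  V(3,3) = exp(-r*dt) * [p*7.912689 + (1-p)*14.222105] = 10.953940; exercise = 11.397430; V(3,3) = max -> 11.397430
  V(2,0) = exp(-r*dt) * [p*0.000000 + (1-p)*0.000000] = 0.000000; exercise = 0.000000; V(2,0) = max -> 0.000000
  V(2,1) = exp(-r*dt) * [p*0.000000 + (1-p)*3.981328] = 2.003235; exercise = 0.000000; V(2,1) = max -> 2.003235
  V(2,2) = exp(-r*dt) * [p*3.981328 + (1-p)*11.397430] = 7.645684; exercise = 7.912689; V(2,2) = max -> 7.912689
  V(1,0) = exp(-r*dt) * [p*0.000000 + (1-p)*2.003235] = 1.007942; exercise = 0.000000; V(1,0) = max -> 1.007942
  V(1,1) = exp(-r*dt) * [p*2.003235 + (1-p)*7.912689] = 4.942853; exercise = 3.613641; V(1,1) = max -> 4.942853
  V(0,0) = exp(-r*dt) * [p*1.007942 + (1-p)*4.942853] = 2.970832; exercise = 0.000000; V(0,0) = max -> 2.970832


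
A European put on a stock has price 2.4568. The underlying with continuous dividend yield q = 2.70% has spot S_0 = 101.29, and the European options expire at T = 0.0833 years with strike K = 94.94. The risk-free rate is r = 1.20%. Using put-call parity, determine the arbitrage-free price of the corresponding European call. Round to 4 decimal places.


Answer: Call price = 8.6741

Derivation:
Put-call parity: C - P = S_0 * exp(-qT) - K * exp(-rT).
S_0 * exp(-qT) = 101.2900 * 0.99775343 = 101.06244465
K * exp(-rT) = 94.9400 * 0.99900090 = 94.84514539
C = P + S*exp(-qT) - K*exp(-rT)
C = 2.4568 + 101.06244465 - 94.84514539 = 8.6741


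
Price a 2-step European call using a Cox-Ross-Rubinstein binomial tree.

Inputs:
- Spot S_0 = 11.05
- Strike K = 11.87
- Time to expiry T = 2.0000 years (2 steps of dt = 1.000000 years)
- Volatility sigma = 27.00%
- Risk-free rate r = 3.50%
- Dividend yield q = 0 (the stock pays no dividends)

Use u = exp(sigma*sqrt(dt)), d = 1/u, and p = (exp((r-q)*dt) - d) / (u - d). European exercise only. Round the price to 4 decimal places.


Answer: Price = V(0,0) = 1.6404

Derivation:
dt = T/N = 1.000000
u = exp(sigma*sqrt(dt)) = 1.309964; d = 1/u = 0.763379
p = (exp((r-q)*dt) - d) / (u - d) = 0.498075
Discount per step: exp(-r*dt) = 0.965605
Stock lattice S(k, i) with i counting down-moves:
  k=0: S(0,0) = 11.0500
  k=1: S(1,0) = 14.4751; S(1,1) = 8.4353
  k=2: S(2,0) = 18.9619; S(2,1) = 11.0500; S(2,2) = 6.4394
Terminal payoffs V(N, i) = max(S_T - K, 0):
  V(2,0) = 7.091876; V(2,1) = 0.000000; V(2,2) = 0.000000
Backward induction: V(k, i) = exp(-r*dt) * [p * V(k+1, i) + (1-p) * V(k+1, i+1)].
  V(1,0) = exp(-r*dt) * [p*7.091876 + (1-p)*0.000000] = 3.410793
  V(1,1) = exp(-r*dt) * [p*0.000000 + (1-p)*0.000000] = 0.000000
  V(0,0) = exp(-r*dt) * [p*3.410793 + (1-p)*0.000000] = 1.640400


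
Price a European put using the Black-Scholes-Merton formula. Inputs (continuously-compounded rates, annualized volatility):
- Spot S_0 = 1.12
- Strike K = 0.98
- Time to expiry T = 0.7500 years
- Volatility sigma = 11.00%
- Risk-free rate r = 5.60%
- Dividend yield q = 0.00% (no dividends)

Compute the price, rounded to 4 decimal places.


d1 = (ln(S/K) + (r - q + 0.5*sigma^2) * T) / (sigma * sqrt(T)) = 1.89023316
d2 = d1 - sigma * sqrt(T) = 1.79497036
exp(-rT) = 0.95886978; exp(-qT) = 1.00000000
P = K * exp(-rT) * N(-d2) - S_0 * exp(-qT) * N(-d1)
N(-d1) = 0.02936339; N(-d2) = 0.03632921
P = 0.9800 * 0.95886978 * 0.03632921 - 1.1200 * 1.00000000 * 0.02936339 = 0.0013

Answer: Price = 0.0013


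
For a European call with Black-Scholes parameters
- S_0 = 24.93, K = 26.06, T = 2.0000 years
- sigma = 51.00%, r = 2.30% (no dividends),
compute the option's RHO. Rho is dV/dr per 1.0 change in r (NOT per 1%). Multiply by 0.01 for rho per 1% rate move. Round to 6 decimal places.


Answer: Rho = 17.922441

Derivation:
d1 = 0.3629403383; d2 = -0.3583085785
phi(d1) = 0.3735134076; exp(-qT) = 1.0000000000; exp(-rT) = 0.9550419622
N(d2) = 0.3600561995
Rho = K*T*exp(-rT)*N(d2) = 26.0600 * 2.0000 * 0.9550419622 * 0.3600561995 = 17.922441


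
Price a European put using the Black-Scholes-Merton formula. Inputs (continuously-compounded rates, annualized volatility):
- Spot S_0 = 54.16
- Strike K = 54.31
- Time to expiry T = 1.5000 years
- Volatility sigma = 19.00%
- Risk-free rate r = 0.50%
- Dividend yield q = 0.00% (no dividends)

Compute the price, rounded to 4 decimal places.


d1 = (ln(S/K) + (r - q + 0.5*sigma^2) * T) / (sigma * sqrt(T)) = 0.13669552
d2 = d1 - sigma * sqrt(T) = -0.09600600
exp(-rT) = 0.99252805; exp(-qT) = 1.00000000
P = K * exp(-rT) * N(-d2) - S_0 * exp(-qT) * N(-d1)
N(-d1) = 0.44563573; N(-d2) = 0.53824210
P = 54.3100 * 0.99252805 * 0.53824210 - 54.1600 * 1.00000000 * 0.44563573 = 4.8779

Answer: Price = 4.8779


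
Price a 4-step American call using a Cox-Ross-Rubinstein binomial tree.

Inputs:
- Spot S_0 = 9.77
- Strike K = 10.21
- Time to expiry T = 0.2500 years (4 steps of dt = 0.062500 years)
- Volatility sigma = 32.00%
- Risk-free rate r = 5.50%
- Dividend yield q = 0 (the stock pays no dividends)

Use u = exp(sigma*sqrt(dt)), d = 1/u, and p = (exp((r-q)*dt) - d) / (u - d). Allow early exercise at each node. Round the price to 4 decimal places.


dt = T/N = 0.062500
u = exp(sigma*sqrt(dt)) = 1.083287; d = 1/u = 0.923116
p = (exp((r-q)*dt) - d) / (u - d) = 0.501509
Discount per step: exp(-r*dt) = 0.996568
Stock lattice S(k, i) with i counting down-moves:
  k=0: S(0,0) = 9.7700
  k=1: S(1,0) = 10.5837; S(1,1) = 9.0188
  k=2: S(2,0) = 11.4652; S(2,1) = 9.7700; S(2,2) = 8.3254
  k=3: S(3,0) = 12.4201; S(3,1) = 10.5837; S(3,2) = 9.0188; S(3,3) = 7.6854
  k=4: S(4,0) = 13.4545; S(4,1) = 11.4652; S(4,2) = 9.7700; S(4,3) = 8.3254; S(4,4) = 7.0945
Terminal payoffs V(N, i) = max(S_T - K, 0):
  V(4,0) = 3.244538; V(4,1) = 1.255201; V(4,2) = 0.000000; V(4,3) = 0.000000; V(4,4) = 0.000000
Backward induction: V(k, i) = exp(-r*dt) * [p * V(k+1, i) + (1-p) * V(k+1, i+1)]; then take max(V_cont, immediate exercise) for American.
  V(3,0) = exp(-r*dt) * [p*3.244538 + (1-p)*1.255201] = 2.245141; exercise = 2.210104; V(3,0) = max -> 2.245141
  V(3,1) = exp(-r*dt) * [p*1.255201 + (1-p)*0.000000] = 0.627335; exercise = 0.373715; V(3,1) = max -> 0.627335
  V(3,2) = exp(-r*dt) * [p*0.000000 + (1-p)*0.000000] = 0.000000; exercise = 0.000000; V(3,2) = max -> 0.000000
  V(3,3) = exp(-r*dt) * [p*0.000000 + (1-p)*0.000000] = 0.000000; exercise = 0.000000; V(3,3) = max -> 0.000000
  V(2,0) = exp(-r*dt) * [p*2.245141 + (1-p)*0.627335] = 1.433742; exercise = 1.255201; V(2,0) = max -> 1.433742
  V(2,1) = exp(-r*dt) * [p*0.627335 + (1-p)*0.000000] = 0.313534; exercise = 0.000000; V(2,1) = max -> 0.313534
  V(2,2) = exp(-r*dt) * [p*0.000000 + (1-p)*0.000000] = 0.000000; exercise = 0.000000; V(2,2) = max -> 0.000000
  V(1,0) = exp(-r*dt) * [p*1.433742 + (1-p)*0.313534] = 0.872325; exercise = 0.373715; V(1,0) = max -> 0.872325
  V(1,1) = exp(-r*dt) * [p*0.313534 + (1-p)*0.000000] = 0.156701; exercise = 0.000000; V(1,1) = max -> 0.156701
  V(0,0) = exp(-r*dt) * [p*0.872325 + (1-p)*0.156701] = 0.513823; exercise = 0.000000; V(0,0) = max -> 0.513823

Answer: Price = V(0,0) = 0.5138


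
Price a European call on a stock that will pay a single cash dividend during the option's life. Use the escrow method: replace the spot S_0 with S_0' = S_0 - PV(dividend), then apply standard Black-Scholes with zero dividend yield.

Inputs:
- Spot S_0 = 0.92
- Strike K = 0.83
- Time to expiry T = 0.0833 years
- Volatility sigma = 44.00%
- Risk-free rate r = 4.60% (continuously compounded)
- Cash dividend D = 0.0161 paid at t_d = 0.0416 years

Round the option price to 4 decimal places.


Answer: Price = 0.0927

Derivation:
PV(D) = D * exp(-r * t_d) = 0.0161 * 0.99808823 = 0.01606922
S_0' = S_0 - PV(D) = 0.9200 - 0.01606922 = 0.90393078
d1 = (ln(S_0'/K) + (r + sigma^2/2)*T) / (sigma*sqrt(T)) = 0.76558044
d2 = d1 - sigma*sqrt(T) = 0.63858878
exp(-rT) = 0.99617553
N(d1) = 0.77803701; N(d2) = 0.73845476
C = S_0' * N(d1) - K * exp(-rT) * N(d2) = 0.90393078 * 0.77803701 - 0.8300 * 0.99617553 * 0.73845476 = 0.0927


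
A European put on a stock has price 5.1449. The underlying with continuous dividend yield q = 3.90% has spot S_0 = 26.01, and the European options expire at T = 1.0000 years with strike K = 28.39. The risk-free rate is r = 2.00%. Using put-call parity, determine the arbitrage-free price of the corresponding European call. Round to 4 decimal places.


Put-call parity: C - P = S_0 * exp(-qT) - K * exp(-rT).
S_0 * exp(-qT) = 26.0100 * 0.96175071 = 25.01513594
K * exp(-rT) = 28.3900 * 0.98019867 = 27.82784034
C = P + S*exp(-qT) - K*exp(-rT)
C = 5.1449 + 25.01513594 - 27.82784034 = 2.3322

Answer: Call price = 2.3322


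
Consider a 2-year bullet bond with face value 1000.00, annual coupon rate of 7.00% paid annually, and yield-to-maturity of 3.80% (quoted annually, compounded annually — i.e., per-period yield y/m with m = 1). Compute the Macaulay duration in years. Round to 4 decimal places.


Answer: Macaulay duration = 1.9364 years

Derivation:
Coupon per period c = face * coupon_rate / m = 70.000000
Periods per year m = 1; per-period yield y/m = 0.038000
Number of cashflows N = 2
Cashflows (t years, CF_t, discount factor 1/(1+y/m)^(m*t), PV):
  t = 1.0000: CF_t = 70.000000, DF = 0.963391, PV = 67.437380
  t = 2.0000: CF_t = 1070.000000, DF = 0.928122, PV = 993.091056
Price P = sum_t PV_t = 1060.528436
Macaulay numerator sum_t t * PV_t:
  t * PV_t at t = 1.0000: 67.437380
  t * PV_t at t = 2.0000: 1986.182112
Macaulay duration D = (sum_t t * PV_t) / P = 2053.619492 / 1060.528436 = 1.936412


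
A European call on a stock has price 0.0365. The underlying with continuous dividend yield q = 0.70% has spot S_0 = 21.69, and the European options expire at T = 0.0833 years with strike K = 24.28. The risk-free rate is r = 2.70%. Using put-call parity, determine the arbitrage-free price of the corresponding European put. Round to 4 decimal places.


Put-call parity: C - P = S_0 * exp(-qT) - K * exp(-rT).
S_0 * exp(-qT) = 21.6900 * 0.99941707 = 21.67735625
K * exp(-rT) = 24.2800 * 0.99775343 = 24.22545322
P = C - S*exp(-qT) + K*exp(-rT)
P = 0.0365 - 21.67735625 + 24.22545322 = 2.5846

Answer: Put price = 2.5846


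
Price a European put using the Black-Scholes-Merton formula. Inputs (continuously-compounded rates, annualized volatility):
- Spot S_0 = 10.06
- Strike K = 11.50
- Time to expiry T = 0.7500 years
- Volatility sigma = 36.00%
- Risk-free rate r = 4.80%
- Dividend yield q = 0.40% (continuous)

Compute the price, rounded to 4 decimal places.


d1 = (ln(S/K) + (r - q + 0.5*sigma^2) * T) / (sigma * sqrt(T)) = -0.16736701
d2 = d1 - sigma * sqrt(T) = -0.47913616
exp(-rT) = 0.96464029; exp(-qT) = 0.99700450
P = K * exp(-rT) * N(-d2) - S_0 * exp(-qT) * N(-d1)
N(-d1) = 0.56645936; N(-d2) = 0.68407912
P = 11.5000 * 0.96464029 * 0.68407912 - 10.0600 * 0.99700450 * 0.56645936 = 1.9072

Answer: Price = 1.9072


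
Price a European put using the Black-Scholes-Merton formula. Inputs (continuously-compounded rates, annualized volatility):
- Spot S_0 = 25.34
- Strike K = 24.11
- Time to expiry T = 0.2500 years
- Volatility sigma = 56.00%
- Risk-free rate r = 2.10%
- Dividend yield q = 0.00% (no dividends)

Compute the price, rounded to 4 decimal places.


d1 = (ln(S/K) + (r - q + 0.5*sigma^2) * T) / (sigma * sqrt(T)) = 0.33645530
d2 = d1 - sigma * sqrt(T) = 0.05645530
exp(-rT) = 0.99476376; exp(-qT) = 1.00000000
P = K * exp(-rT) * N(-d2) - S_0 * exp(-qT) * N(-d1)
N(-d1) = 0.36826378; N(-d2) = 0.47748955
P = 24.1100 * 0.99476376 * 0.47748955 - 25.3400 * 1.00000000 * 0.36826378 = 2.1202

Answer: Price = 2.1202


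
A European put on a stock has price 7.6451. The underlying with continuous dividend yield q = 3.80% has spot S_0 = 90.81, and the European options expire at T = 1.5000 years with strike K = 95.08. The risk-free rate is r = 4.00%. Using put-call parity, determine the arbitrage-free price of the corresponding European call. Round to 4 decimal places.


Answer: Call price = 3.8807

Derivation:
Put-call parity: C - P = S_0 * exp(-qT) - K * exp(-rT).
S_0 * exp(-qT) = 90.8100 * 0.94459407 = 85.77858744
K * exp(-rT) = 95.0800 * 0.94176453 = 89.54297185
C = P + S*exp(-qT) - K*exp(-rT)
C = 7.6451 + 85.77858744 - 89.54297185 = 3.8807


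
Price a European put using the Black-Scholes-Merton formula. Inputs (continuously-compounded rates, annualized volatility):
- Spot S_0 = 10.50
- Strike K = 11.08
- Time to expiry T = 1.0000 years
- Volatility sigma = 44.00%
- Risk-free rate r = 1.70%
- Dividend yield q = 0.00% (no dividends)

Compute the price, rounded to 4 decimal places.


d1 = (ln(S/K) + (r - q + 0.5*sigma^2) * T) / (sigma * sqrt(T)) = 0.13643995
d2 = d1 - sigma * sqrt(T) = -0.30356005
exp(-rT) = 0.98314368; exp(-qT) = 1.00000000
P = K * exp(-rT) * N(-d2) - S_0 * exp(-qT) * N(-d1)
N(-d1) = 0.44573675; N(-d2) = 0.61926846
P = 11.0800 * 0.98314368 * 0.61926846 - 10.5000 * 1.00000000 * 0.44573675 = 2.0656

Answer: Price = 2.0656


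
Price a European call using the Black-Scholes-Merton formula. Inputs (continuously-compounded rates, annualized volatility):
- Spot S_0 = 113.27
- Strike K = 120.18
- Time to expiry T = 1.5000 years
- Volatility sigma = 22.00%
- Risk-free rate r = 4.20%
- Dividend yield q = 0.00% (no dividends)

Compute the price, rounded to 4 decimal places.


Answer: Price = 12.3311

Derivation:
d1 = (ln(S/K) + (r - q + 0.5*sigma^2) * T) / (sigma * sqrt(T)) = 0.14876468
d2 = d1 - sigma * sqrt(T) = -0.12067920
exp(-rT) = 0.93894347; exp(-qT) = 1.00000000
C = S_0 * exp(-qT) * N(d1) - K * exp(-rT) * N(d2)
N(d1) = 0.55913034; N(d2) = 0.45197257
C = 113.2700 * 1.00000000 * 0.55913034 - 120.1800 * 0.93894347 * 0.45197257 = 12.3311


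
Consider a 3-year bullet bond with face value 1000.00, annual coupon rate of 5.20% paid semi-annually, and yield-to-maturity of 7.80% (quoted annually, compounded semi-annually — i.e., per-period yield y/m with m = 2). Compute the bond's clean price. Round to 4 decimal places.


Coupon per period c = face * coupon_rate / m = 26.000000
Periods per year m = 2; per-period yield y/m = 0.039000
Number of cashflows N = 6
Cashflows (t years, CF_t, discount factor 1/(1+y/m)^(m*t), PV):
  t = 0.5000: CF_t = 26.000000, DF = 0.962464, PV = 25.024062
  t = 1.0000: CF_t = 26.000000, DF = 0.926337, PV = 24.084756
  t = 1.5000: CF_t = 26.000000, DF = 0.891566, PV = 23.180708
  t = 2.0000: CF_t = 26.000000, DF = 0.858100, PV = 22.310595
  t = 2.5000: CF_t = 26.000000, DF = 0.825890, PV = 21.473143
  t = 3.0000: CF_t = 1026.000000, DF = 0.794889, PV = 815.556541
Price P = sum_t PV_t = 931.629806

Answer: Price = 931.6298


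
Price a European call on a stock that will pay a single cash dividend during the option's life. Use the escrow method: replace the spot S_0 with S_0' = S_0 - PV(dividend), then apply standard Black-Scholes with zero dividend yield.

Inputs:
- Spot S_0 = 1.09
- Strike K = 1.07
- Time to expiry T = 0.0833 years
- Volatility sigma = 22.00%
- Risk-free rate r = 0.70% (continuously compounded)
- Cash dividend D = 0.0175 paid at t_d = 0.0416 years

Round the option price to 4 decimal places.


Answer: Price = 0.0287

Derivation:
PV(D) = D * exp(-r * t_d) = 0.0175 * 0.99970884 = 0.01749490
S_0' = S_0 - PV(D) = 1.0900 - 0.01749490 = 1.07250510
d1 = (ln(S_0'/K) + (r + sigma^2/2)*T) / (sigma*sqrt(T)) = 0.07775998
d2 = d1 - sigma*sqrt(T) = 0.01426415
exp(-rT) = 0.99941707
N(d1) = 0.53099051; N(d2) = 0.50569038
C = S_0' * N(d1) - K * exp(-rT) * N(d2) = 1.07250510 * 0.53099051 - 1.0700 * 0.99941707 * 0.50569038 = 0.0287


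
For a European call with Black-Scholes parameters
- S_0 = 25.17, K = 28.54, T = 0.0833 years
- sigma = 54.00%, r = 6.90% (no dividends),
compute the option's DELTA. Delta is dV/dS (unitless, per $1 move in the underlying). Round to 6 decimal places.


Answer: Delta = 0.244649

Derivation:
d1 = -0.6914251982; d2 = -0.8472785908
phi(d1) = 0.3141222821; exp(-qT) = 1.0000000000; exp(-rT) = 0.9942687864
N(d1) = 0.2446491867
Delta = exp(-qT) * N(d1) = 1.0000000000 * 0.2446491867 = 0.244649


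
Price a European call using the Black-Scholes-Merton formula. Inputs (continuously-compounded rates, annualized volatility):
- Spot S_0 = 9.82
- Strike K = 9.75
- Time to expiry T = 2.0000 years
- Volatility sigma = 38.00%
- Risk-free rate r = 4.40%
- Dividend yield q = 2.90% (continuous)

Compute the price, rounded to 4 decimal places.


d1 = (ln(S/K) + (r - q + 0.5*sigma^2) * T) / (sigma * sqrt(T)) = 0.33783671
d2 = d1 - sigma * sqrt(T) = -0.19956444
exp(-rT) = 0.91576088; exp(-qT) = 0.94364995
C = S_0 * exp(-qT) * N(d1) - K * exp(-rT) * N(d2)
N(d1) = 0.63225688; N(d2) = 0.42091062
C = 9.8200 * 0.94364995 * 0.63225688 - 9.7500 * 0.91576088 * 0.42091062 = 2.1007

Answer: Price = 2.1007


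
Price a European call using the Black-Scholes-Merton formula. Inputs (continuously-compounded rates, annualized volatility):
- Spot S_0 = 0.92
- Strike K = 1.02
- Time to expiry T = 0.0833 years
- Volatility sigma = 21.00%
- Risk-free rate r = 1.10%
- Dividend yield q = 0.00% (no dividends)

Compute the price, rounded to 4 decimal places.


d1 = (ln(S/K) + (r - q + 0.5*sigma^2) * T) / (sigma * sqrt(T)) = -1.65701611
d2 = d1 - sigma * sqrt(T) = -1.71762577
exp(-rT) = 0.99908412; exp(-qT) = 1.00000000
C = S_0 * exp(-qT) * N(d1) - K * exp(-rT) * N(d2)
N(d1) = 0.04875811; N(d2) = 0.04293245
C = 0.9200 * 1.00000000 * 0.04875811 - 1.0200 * 0.99908412 * 0.04293245 = 0.0011

Answer: Price = 0.0011


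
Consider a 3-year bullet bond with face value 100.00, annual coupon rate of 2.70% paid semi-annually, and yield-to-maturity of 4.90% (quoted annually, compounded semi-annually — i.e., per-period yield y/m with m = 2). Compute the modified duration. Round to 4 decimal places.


Coupon per period c = face * coupon_rate / m = 1.350000
Periods per year m = 2; per-period yield y/m = 0.024500
Number of cashflows N = 6
Cashflows (t years, CF_t, discount factor 1/(1+y/m)^(m*t), PV):
  t = 0.5000: CF_t = 1.350000, DF = 0.976086, PV = 1.317716
  t = 1.0000: CF_t = 1.350000, DF = 0.952744, PV = 1.286204
  t = 1.5000: CF_t = 1.350000, DF = 0.929960, PV = 1.255446
  t = 2.0000: CF_t = 1.350000, DF = 0.907721, PV = 1.225423
  t = 2.5000: CF_t = 1.350000, DF = 0.886013, PV = 1.196118
  t = 3.0000: CF_t = 101.350000, DF = 0.864825, PV = 87.650011
Price P = sum_t PV_t = 93.930917
First compute Macaulay numerator sum_t t * PV_t:
  t * PV_t at t = 0.5000: 0.658858
  t * PV_t at t = 1.0000: 1.286204
  t * PV_t at t = 1.5000: 1.883168
  t * PV_t at t = 2.0000: 2.450845
  t * PV_t at t = 2.5000: 2.990295
  t * PV_t at t = 3.0000: 262.950034
Macaulay duration D = 272.219404 / 93.930917 = 2.898081
Modified duration = D / (1 + y/m) = 2.898081 / (1 + 0.024500) = 2.828776

Answer: Modified duration = 2.8288


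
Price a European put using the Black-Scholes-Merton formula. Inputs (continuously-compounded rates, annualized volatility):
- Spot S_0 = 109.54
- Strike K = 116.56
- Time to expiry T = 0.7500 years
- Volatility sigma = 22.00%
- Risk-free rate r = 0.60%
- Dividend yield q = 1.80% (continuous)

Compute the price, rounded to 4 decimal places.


d1 = (ln(S/K) + (r - q + 0.5*sigma^2) * T) / (sigma * sqrt(T)) = -0.27800141
d2 = d1 - sigma * sqrt(T) = -0.46852700
exp(-rT) = 0.99551011; exp(-qT) = 0.98659072
P = K * exp(-rT) * N(-d2) - S_0 * exp(-qT) * N(-d1)
N(-d1) = 0.60949436; N(-d2) = 0.68029612
P = 116.5600 * 0.99551011 * 0.68029612 - 109.5400 * 0.98659072 * 0.60949436 = 13.0705

Answer: Price = 13.0705


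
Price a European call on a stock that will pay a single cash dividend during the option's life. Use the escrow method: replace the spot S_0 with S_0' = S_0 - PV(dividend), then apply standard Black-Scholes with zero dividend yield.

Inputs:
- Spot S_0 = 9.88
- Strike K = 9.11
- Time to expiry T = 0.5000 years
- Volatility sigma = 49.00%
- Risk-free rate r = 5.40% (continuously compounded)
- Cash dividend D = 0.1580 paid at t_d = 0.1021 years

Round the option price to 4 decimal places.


Answer: Price = 1.7506

Derivation:
PV(D) = D * exp(-r * t_d) = 0.1580 * 0.99450177 = 0.15713128
S_0' = S_0 - PV(D) = 9.8800 - 0.15713128 = 9.72286872
d1 = (ln(S_0'/K) + (r + sigma^2/2)*T) / (sigma*sqrt(T)) = 0.43907868
d2 = d1 - sigma*sqrt(T) = 0.09259635
exp(-rT) = 0.97336124
N(d1) = 0.66969774; N(d2) = 0.53688788
C = S_0' * N(d1) - K * exp(-rT) * N(d2) = 9.72286872 * 0.66969774 - 9.1100 * 0.97336124 * 0.53688788 = 1.7506


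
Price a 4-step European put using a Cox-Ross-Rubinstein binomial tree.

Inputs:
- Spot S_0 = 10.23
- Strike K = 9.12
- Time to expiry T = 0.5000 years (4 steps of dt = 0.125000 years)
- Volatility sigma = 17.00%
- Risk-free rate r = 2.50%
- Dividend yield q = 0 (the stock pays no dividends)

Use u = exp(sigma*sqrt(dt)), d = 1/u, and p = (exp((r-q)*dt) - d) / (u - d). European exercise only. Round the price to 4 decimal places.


dt = T/N = 0.125000
u = exp(sigma*sqrt(dt)) = 1.061947; d = 1/u = 0.941667
p = (exp((r-q)*dt) - d) / (u - d) = 0.511000
Discount per step: exp(-r*dt) = 0.996880
Stock lattice S(k, i) with i counting down-moves:
  k=0: S(0,0) = 10.2300
  k=1: S(1,0) = 10.8637; S(1,1) = 9.6332
  k=2: S(2,0) = 11.5367; S(2,1) = 10.2300; S(2,2) = 9.0713
  k=3: S(3,0) = 12.2514; S(3,1) = 10.8637; S(3,2) = 9.6332; S(3,3) = 8.5421
  k=4: S(4,0) = 13.0103; S(4,1) = 11.5367; S(4,2) = 10.2300; S(4,3) = 9.0713; S(4,4) = 8.0439
Terminal payoffs V(N, i) = max(K - S_T, 0):
  V(4,0) = 0.000000; V(4,1) = 0.000000; V(4,2) = 0.000000; V(4,3) = 0.048692; V(4,4) = 1.076146
Backward induction: V(k, i) = exp(-r*dt) * [p * V(k+1, i) + (1-p) * V(k+1, i+1)].
  V(3,0) = exp(-r*dt) * [p*0.000000 + (1-p)*0.000000] = 0.000000
  V(3,1) = exp(-r*dt) * [p*0.000000 + (1-p)*0.000000] = 0.000000
  V(3,2) = exp(-r*dt) * [p*0.000000 + (1-p)*0.048692] = 0.023736
  V(3,3) = exp(-r*dt) * [p*0.048692 + (1-p)*1.076146] = 0.549398
  V(2,0) = exp(-r*dt) * [p*0.000000 + (1-p)*0.000000] = 0.000000
  V(2,1) = exp(-r*dt) * [p*0.000000 + (1-p)*0.023736] = 0.011571
  V(2,2) = exp(-r*dt) * [p*0.023736 + (1-p)*0.549398] = 0.279909
  V(1,0) = exp(-r*dt) * [p*0.000000 + (1-p)*0.011571] = 0.005640
  V(1,1) = exp(-r*dt) * [p*0.011571 + (1-p)*0.279909] = 0.142342
  V(0,0) = exp(-r*dt) * [p*0.005640 + (1-p)*0.142342] = 0.072262

Answer: Price = V(0,0) = 0.0723


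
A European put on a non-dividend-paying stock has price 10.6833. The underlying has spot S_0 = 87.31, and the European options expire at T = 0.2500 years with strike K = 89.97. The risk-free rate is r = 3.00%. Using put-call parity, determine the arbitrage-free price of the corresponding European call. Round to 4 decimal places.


Answer: Call price = 8.6956

Derivation:
Put-call parity: C - P = S_0 * exp(-qT) - K * exp(-rT).
S_0 * exp(-qT) = 87.3100 * 1.00000000 = 87.31000000
K * exp(-rT) = 89.9700 * 0.99252805 = 89.29774909
C = P + S*exp(-qT) - K*exp(-rT)
C = 10.6833 + 87.31000000 - 89.29774909 = 8.6956


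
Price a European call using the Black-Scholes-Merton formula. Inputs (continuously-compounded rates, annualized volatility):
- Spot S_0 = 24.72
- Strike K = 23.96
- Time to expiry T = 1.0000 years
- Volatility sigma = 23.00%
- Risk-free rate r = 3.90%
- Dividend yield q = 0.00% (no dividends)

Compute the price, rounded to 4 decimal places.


Answer: Price = 3.1254

Derivation:
d1 = (ln(S/K) + (r - q + 0.5*sigma^2) * T) / (sigma * sqrt(T)) = 0.42033417
d2 = d1 - sigma * sqrt(T) = 0.19033417
exp(-rT) = 0.96175071; exp(-qT) = 1.00000000
C = S_0 * exp(-qT) * N(d1) - K * exp(-rT) * N(d2)
N(d1) = 0.66287932; N(d2) = 0.57547636
C = 24.7200 * 1.00000000 * 0.66287932 - 23.9600 * 0.96175071 * 0.57547636 = 3.1254


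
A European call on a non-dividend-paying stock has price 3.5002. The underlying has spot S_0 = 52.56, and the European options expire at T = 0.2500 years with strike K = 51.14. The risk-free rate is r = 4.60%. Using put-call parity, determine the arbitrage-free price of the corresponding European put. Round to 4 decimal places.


Answer: Put price = 1.4955

Derivation:
Put-call parity: C - P = S_0 * exp(-qT) - K * exp(-rT).
S_0 * exp(-qT) = 52.5600 * 1.00000000 = 52.56000000
K * exp(-rT) = 51.1400 * 0.98856587 = 50.55525871
P = C - S*exp(-qT) + K*exp(-rT)
P = 3.5002 - 52.56000000 + 50.55525871 = 1.4955


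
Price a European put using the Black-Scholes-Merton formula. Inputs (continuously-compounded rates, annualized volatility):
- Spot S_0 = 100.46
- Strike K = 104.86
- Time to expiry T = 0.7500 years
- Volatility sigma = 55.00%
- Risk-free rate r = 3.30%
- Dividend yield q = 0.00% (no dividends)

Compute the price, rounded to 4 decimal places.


Answer: Price = 20.0153

Derivation:
d1 = (ln(S/K) + (r - q + 0.5*sigma^2) * T) / (sigma * sqrt(T)) = 0.20012222
d2 = d1 - sigma * sqrt(T) = -0.27619175
exp(-rT) = 0.97555377; exp(-qT) = 1.00000000
P = K * exp(-rT) * N(-d2) - S_0 * exp(-qT) * N(-d1)
N(-d1) = 0.42069250; N(-d2) = 0.60879960
P = 104.8600 * 0.97555377 * 0.60879960 - 100.4600 * 1.00000000 * 0.42069250 = 20.0153


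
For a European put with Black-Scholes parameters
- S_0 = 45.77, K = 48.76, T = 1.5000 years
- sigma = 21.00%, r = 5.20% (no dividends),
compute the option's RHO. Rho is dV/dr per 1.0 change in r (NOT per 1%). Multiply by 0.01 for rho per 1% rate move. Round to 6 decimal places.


d1 = 0.1858250962; d2 = -0.0713713268
phi(d1) = 0.3921134702; exp(-qT) = 1.0000000000; exp(-rT) = 0.9249644265
N(-d2) = 0.5284488853
Rho = -K*T*exp(-rT)*N(-d2) = -48.7600 * 1.5000 * 0.9249644265 * 0.5284488853 = -35.750570

Answer: Rho = -35.750570


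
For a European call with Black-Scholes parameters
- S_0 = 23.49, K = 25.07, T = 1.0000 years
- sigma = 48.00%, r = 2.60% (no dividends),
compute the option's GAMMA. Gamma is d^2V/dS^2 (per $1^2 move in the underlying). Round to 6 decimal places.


Answer: Gamma = 0.034940

Derivation:
d1 = 0.1585476802; d2 = -0.3214523198
phi(d1) = 0.3939594804; exp(-qT) = 1.0000000000; exp(-rT) = 0.9743350896
Gamma = exp(-qT) * phi(d1) / (S * sigma * sqrt(T)) = 1.0000000000 * 0.3939594804 / (23.4900 * 0.4800 * 1.0000000000) = 0.034940


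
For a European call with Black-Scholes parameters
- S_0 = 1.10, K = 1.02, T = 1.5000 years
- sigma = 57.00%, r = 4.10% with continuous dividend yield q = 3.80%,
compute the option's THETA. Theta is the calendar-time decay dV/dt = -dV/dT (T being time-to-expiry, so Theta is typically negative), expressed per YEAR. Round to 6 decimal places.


d1 = 0.4636591183; d2 = -0.2344454584
phi(d1) = 0.3582843184; exp(-qT) = 0.9445940694; exp(-rT) = 0.9403529457
Theta = -S*exp(-qT)*phi(d1)*sigma/(2*sqrt(T)) - r*K*exp(-rT)*N(d2) + q*S*exp(-qT)*N(d1)
N(d1) = 0.6785540043; N(d2) = 0.4073195856; sqrt(T) = 1.2247448714
Term 1 = -1.1000 * 0.9445940694 * 0.3582843184 * 0.5700 / (2 * 1.2247448714) = -0.0866293250
Term 2 = -0.0410 * 1.0200 * 0.9403529457 * 0.4073195856 = -0.0160180709
Term 3 = 0.0380 * 1.1000 * 0.9445940694 * 0.6785540043 = 0.0267920481
Theta = -0.0866293250 + (-0.0160180709) + (0.0267920481) = -0.075855

Answer: Theta = -0.075855


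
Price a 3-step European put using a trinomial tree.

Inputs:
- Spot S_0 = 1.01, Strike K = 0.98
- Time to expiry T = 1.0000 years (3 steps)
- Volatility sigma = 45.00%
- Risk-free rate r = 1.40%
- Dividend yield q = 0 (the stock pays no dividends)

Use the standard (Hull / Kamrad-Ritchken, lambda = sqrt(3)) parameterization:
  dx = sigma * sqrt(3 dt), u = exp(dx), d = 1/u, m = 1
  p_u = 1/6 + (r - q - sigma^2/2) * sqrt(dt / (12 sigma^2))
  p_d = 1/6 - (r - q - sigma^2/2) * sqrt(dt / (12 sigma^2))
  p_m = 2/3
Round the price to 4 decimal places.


Answer: Price = V(0,0) = 0.1432

Derivation:
dt = T/N = 0.333333; dx = sigma*sqrt(3*dt) = 0.450000
u = exp(dx) = 1.568312; d = 1/u = 0.637628
p_u = 0.134352, p_m = 0.666667, p_d = 0.198981
Discount per step: exp(-r*dt) = 0.995344
Stock lattice S(k, j) with j the centered position index:
  k=0: S(0,+0) = 1.0100
  k=1: S(1,-1) = 0.6440; S(1,+0) = 1.0100; S(1,+1) = 1.5840
  k=2: S(2,-2) = 0.4106; S(2,-1) = 0.6440; S(2,+0) = 1.0100; S(2,+1) = 1.5840; S(2,+2) = 2.4842
  k=3: S(3,-3) = 0.2618; S(3,-2) = 0.4106; S(3,-1) = 0.6440; S(3,+0) = 1.0100; S(3,+1) = 1.5840; S(3,+2) = 2.4842; S(3,+3) = 3.8960
Terminal payoffs V(N, j) = max(K - S_T, 0):
  V(3,-3) = 0.718167; V(3,-2) = 0.569365; V(3,-1) = 0.335996; V(3,+0) = 0.000000; V(3,+1) = 0.000000; V(3,+2) = 0.000000; V(3,+3) = 0.000000
Backward induction: V(k, j) = exp(-r*dt) * [p_u * V(k+1, j+1) + p_m * V(k+1, j) + p_d * V(k+1, j-1)]
  V(2,-2) = exp(-r*dt) * [p_u*0.335996 + p_m*0.569365 + p_d*0.718167] = 0.564977
  V(2,-1) = exp(-r*dt) * [p_u*0.000000 + p_m*0.335996 + p_d*0.569365] = 0.335720
  V(2,+0) = exp(-r*dt) * [p_u*0.000000 + p_m*0.000000 + p_d*0.335996] = 0.066546
  V(2,+1) = exp(-r*dt) * [p_u*0.000000 + p_m*0.000000 + p_d*0.000000] = 0.000000
  V(2,+2) = exp(-r*dt) * [p_u*0.000000 + p_m*0.000000 + p_d*0.000000] = 0.000000
  V(1,-1) = exp(-r*dt) * [p_u*0.066546 + p_m*0.335720 + p_d*0.564977] = 0.343567
  V(1,+0) = exp(-r*dt) * [p_u*0.000000 + p_m*0.066546 + p_d*0.335720] = 0.110648
  V(1,+1) = exp(-r*dt) * [p_u*0.000000 + p_m*0.000000 + p_d*0.066546] = 0.013180
  V(0,+0) = exp(-r*dt) * [p_u*0.013180 + p_m*0.110648 + p_d*0.343567] = 0.143230
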